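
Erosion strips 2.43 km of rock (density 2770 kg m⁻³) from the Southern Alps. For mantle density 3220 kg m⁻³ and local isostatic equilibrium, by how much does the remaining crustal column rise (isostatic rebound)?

2.09 km

Unloading: uplift u = e ρ_c/ρ_m = 2.43 km × 2770/3220 = 2.09 km.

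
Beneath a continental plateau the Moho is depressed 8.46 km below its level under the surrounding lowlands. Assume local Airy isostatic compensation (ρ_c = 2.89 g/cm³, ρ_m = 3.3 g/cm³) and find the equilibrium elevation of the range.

Isostatic balance requires: ρ_c h = (ρ_m − ρ_c) r.
h = r (ρ_m − ρ_c) / ρ_c = 8.46 km × (3.3 − 2.89) / 2.89 = 1.2 km.

1.2 km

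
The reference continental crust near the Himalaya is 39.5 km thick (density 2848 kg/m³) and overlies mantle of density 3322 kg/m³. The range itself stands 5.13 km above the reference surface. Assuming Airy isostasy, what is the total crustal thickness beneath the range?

75.5 km

Root depth r = h ρ_c / (ρ_m − ρ_c) = 5.13 km × 2848 / 474 = 30.82 km.
Total thickness = T + h + r = 39.5 km + 5.13 km + 30.82 km = 75.5 km.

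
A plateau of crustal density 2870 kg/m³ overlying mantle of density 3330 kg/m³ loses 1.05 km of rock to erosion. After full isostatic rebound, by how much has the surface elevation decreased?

Rebound u = e ρ_c/ρ_m = 1.05 km × 2870/3330 = 0.905 km.
Net surface drop = e − u = 1.05 km − 0.905 km = e (ρ_m − ρ_c)/ρ_m = 0.145 km.

0.145 km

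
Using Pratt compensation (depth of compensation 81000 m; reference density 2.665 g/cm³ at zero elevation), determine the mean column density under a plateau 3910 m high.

Pratt balance: ρ_ref D = ρ (D + h).
ρ = ρ_ref D/(D + h) = 2.665 × 81000 m/(81000 m + 3910 m) = 2.54 g/cm³.

2.54 g/cm³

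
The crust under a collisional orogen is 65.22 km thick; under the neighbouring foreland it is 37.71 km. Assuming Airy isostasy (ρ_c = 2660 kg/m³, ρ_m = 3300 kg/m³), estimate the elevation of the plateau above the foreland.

Excess crust Δ = 65.22 km − 37.71 km = 27.51 km, split between elevation h and root r with h + r = Δ.
Airy balance ρ_c h = (ρ_m − ρ_c) r gives r = h ρ_c/(ρ_m − ρ_c), so h (1 + ρ_c/(ρ_m − ρ_c)) = Δ, i.e. h = Δ (ρ_m − ρ_c)/ρ_m.
h = 27.51 km × 640/3300 = 5.34 km.

5.34 km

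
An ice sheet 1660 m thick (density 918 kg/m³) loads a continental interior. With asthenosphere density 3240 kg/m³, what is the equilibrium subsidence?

470 m

For local isostatic compensation: the ice load ρ_ice t is balanced by mantle displaced below, ρ_m s.
s = t ρ_ice / ρ_m = 1660 m × 918/3240 = 470 m.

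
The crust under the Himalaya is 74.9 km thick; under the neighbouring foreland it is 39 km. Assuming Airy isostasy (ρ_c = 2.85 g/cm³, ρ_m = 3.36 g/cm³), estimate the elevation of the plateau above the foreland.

Excess crust Δ = 74.9 km − 39 km = 35.9 km, split between elevation h and root r with h + r = Δ.
Airy balance ρ_c h = (ρ_m − ρ_c) r gives r = h ρ_c/(ρ_m − ρ_c), so h (1 + ρ_c/(ρ_m − ρ_c)) = Δ, i.e. h = Δ (ρ_m − ρ_c)/ρ_m.
h = 35.9 km × 0.51/3.36 = 5.45 km.

5.45 km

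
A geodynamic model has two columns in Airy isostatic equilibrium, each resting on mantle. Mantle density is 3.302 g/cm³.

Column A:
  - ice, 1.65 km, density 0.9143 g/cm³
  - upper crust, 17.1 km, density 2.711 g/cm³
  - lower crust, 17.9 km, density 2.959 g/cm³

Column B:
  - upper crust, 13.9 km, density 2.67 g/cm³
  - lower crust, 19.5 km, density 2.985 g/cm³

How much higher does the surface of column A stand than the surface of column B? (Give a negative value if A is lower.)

1.58 km

For any compensation level in the mantle, the mantle terms cancel and isostasy reduces to e = (Σt_A − Σt_B) − (Σ(ρt)_A − Σ(ρt)_B) / ρ_m.
Σt_A = 36.65 km; Σt_B = 33.4 km; Σ(ρt)_A = 100.832795; Σ(ρt)_B = 95.3205 (in km·g/cm³).
e = (36.65 − 33.4) − (100.832795 − 95.3205) / 3.302 = 1.58 km.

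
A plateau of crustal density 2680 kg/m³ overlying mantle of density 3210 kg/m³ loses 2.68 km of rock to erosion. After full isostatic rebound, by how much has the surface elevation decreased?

0.442 km

Rebound u = e ρ_c/ρ_m = 2.68 km × 2680/3210 = 2.238 km.
Net surface drop = e − u = 2.68 km − 2.238 km = e (ρ_m − ρ_c)/ρ_m = 0.442 km.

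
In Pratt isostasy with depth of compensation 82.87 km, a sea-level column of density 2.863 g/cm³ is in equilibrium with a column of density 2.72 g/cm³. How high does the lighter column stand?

ρ_ref D = ρ (D + h) → h = D (ρ_ref − ρ)/ρ.
h = 82.87 km × (2.863 − 2.72)/2.72 = 4.36 km.

4.36 km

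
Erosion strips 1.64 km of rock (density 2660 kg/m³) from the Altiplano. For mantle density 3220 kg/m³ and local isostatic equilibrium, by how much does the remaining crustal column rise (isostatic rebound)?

1.35 km

Unloading: uplift u = e ρ_c/ρ_m = 1.64 km × 2660/3220 = 1.35 km.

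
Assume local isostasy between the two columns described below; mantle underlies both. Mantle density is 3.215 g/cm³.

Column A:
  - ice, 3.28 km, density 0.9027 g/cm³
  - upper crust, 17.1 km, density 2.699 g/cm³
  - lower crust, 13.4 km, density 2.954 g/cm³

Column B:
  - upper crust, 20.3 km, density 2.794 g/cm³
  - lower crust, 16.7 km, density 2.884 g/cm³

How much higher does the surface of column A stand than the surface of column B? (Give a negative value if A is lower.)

For any compensation level in the mantle, the mantle terms cancel and isostasy reduces to e = (Σt_A − Σt_B) − (Σ(ρt)_A − Σ(ρt)_B) / ρ_m.
Σt_A = 33.78 km; Σt_B = 37 km; Σ(ρt)_A = 88.697356; Σ(ρt)_B = 104.881 (in km·g/cm³).
e = (33.78 − 37) − (88.697356 − 104.881) / 3.215 = 1.81 km.

1.81 km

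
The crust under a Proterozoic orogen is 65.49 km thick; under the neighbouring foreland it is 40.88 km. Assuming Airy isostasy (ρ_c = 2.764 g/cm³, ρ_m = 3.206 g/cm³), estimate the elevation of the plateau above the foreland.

Excess crust Δ = 65.49 km − 40.88 km = 24.61 km, split between elevation h and root r with h + r = Δ.
Airy balance ρ_c h = (ρ_m − ρ_c) r gives r = h ρ_c/(ρ_m − ρ_c), so h (1 + ρ_c/(ρ_m − ρ_c)) = Δ, i.e. h = Δ (ρ_m − ρ_c)/ρ_m.
h = 24.61 km × 0.442/3.206 = 3.39 km.

3.39 km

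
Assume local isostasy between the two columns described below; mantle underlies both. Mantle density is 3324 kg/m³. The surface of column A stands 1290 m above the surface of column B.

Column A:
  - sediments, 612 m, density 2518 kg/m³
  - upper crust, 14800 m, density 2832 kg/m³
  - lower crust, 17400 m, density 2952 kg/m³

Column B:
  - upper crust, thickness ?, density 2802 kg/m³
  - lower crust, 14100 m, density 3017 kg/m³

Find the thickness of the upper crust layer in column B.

Take the compensation level at the base of the deeper column (depth z_c below the surface of column A) and equate Σ ρ_i t_i down to z_c; mantle fills any gap and the z_c terms cancel.
Column A: 612×2518 + 14800×2832 + 17400×2952 + (z_c − 32812)×3324
Column B: 1290×0 + x×2802 + 14100×3017 + (z_c − 1290 − 14100 − x)×3324
The z_c×3324 term appears on both sides and cancels. Collect the known terms of each column as K = Σ(ρt)_known − 3324 × (depth of known layers): K_A = 94819416 − 3324×32812 = −14247672; K_B = 42539700 − 3324×(1290 + 14100) = −8616660.
Balance: K_A = K_B − x×(3324 − 2802), so x = (K_B − K_A)/(3324 − 2802) = 5631010/522 = 10800 m.

10800 m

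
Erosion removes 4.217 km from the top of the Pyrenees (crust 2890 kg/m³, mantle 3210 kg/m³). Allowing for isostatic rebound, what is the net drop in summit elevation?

0.42 km

Rebound u = e ρ_c/ρ_m = 4.217 km × 2890/3210 = 3.797 km.
Net surface drop = e − u = 4.217 km − 3.797 km = e (ρ_m − ρ_c)/ρ_m = 0.42 km.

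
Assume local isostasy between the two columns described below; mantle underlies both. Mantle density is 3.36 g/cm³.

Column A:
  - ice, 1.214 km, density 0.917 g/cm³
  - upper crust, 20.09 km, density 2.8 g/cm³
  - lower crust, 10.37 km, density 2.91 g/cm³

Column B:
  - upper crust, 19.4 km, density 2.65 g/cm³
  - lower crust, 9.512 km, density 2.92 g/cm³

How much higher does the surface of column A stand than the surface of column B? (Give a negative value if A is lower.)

For any compensation level in the mantle, the mantle terms cancel and isostasy reduces to e = (Σt_A − Σt_B) − (Σ(ρt)_A − Σ(ρt)_B) / ρ_m.
Σt_A = 31.674 km; Σt_B = 28.912 km; Σ(ρt)_A = 87.541938; Σ(ρt)_B = 79.18504 (in km·g/cm³).
e = (31.674 − 28.912) − (87.541938 − 79.18504) / 3.36 = 0.275 km.

0.275 km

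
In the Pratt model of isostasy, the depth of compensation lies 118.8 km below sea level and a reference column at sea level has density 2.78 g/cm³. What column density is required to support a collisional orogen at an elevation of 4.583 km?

Pratt balance: ρ_ref D = ρ (D + h).
ρ = ρ_ref D/(D + h) = 2.78 × 118.8 km/(118.8 km + 4.583 km) = 2.68 g/cm³.

2.68 g/cm³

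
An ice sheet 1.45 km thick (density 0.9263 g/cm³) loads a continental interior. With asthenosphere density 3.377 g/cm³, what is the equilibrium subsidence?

For local isostatic compensation: the ice load ρ_ice t is balanced by mantle displaced below, ρ_m s.
s = t ρ_ice / ρ_m = 1.45 km × 0.9263/3.377 = 0.398 km.

0.398 km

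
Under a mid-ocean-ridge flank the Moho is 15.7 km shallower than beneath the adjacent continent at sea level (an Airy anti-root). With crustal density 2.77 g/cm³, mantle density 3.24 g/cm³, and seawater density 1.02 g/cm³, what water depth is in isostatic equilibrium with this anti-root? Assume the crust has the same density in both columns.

4.22 km

Replacing a thickness d of crust by seawater at the top must be balanced by replacing crust with mantle at the base: d (ρ_c − ρ_w) = a (ρ_m − ρ_c).
d = a (ρ_m − ρ_c)/(ρ_c − ρ_w) = 15.7 km × 0.47/1.75 = 4.22 km.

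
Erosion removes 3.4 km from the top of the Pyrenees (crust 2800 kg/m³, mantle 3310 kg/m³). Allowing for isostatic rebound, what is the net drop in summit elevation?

0.524 km

Rebound u = e ρ_c/ρ_m = 3.4 km × 2800/3310 = 2.876 km.
Net surface drop = e − u = 3.4 km − 2.876 km = e (ρ_m − ρ_c)/ρ_m = 0.524 km.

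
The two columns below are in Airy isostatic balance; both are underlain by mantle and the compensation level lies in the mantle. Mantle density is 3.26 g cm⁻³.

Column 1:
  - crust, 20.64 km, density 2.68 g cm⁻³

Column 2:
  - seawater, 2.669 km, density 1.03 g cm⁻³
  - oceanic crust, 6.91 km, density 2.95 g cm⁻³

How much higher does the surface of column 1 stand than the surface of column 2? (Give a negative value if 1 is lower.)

For any compensation level in the mantle, the mantle terms cancel and isostasy reduces to e = (Σt_1 − Σt_2) − (Σ(ρt)_1 − Σ(ρt)_2) / ρ_m.
Σt_1 = 20.64 km; Σt_2 = 9.579 km; Σ(ρt)_1 = 55.3152; Σ(ρt)_2 = 23.13357 (in km·g cm⁻³).
e = (20.64 − 9.579) − (55.3152 − 23.13357) / 3.26 = 1.19 km.

1.19 km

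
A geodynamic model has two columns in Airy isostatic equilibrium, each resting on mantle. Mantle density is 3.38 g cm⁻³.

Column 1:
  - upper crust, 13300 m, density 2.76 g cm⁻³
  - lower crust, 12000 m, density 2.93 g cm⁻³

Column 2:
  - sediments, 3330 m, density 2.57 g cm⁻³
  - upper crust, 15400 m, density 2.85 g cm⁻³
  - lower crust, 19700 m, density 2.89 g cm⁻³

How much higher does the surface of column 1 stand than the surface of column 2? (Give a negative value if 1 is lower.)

For any compensation level in the mantle, the mantle terms cancel and isostasy reduces to e = (Σt_1 − Σt_2) − (Σ(ρt)_1 − Σ(ρt)_2) / ρ_m.
Σt_1 = 25300 m; Σt_2 = 38430 m; Σ(ρt)_1 = 71868; Σ(ρt)_2 = 109381.1 (in m·g cm⁻³).
e = (25300 − 38430) − (71868 − 109381.1) / 3.38 = −2030 m.

−2030 m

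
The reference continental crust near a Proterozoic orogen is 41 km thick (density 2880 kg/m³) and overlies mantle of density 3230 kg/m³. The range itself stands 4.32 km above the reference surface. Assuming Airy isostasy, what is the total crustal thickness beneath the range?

Root depth r = h ρ_c / (ρ_m − ρ_c) = 4.32 km × 2880 / 350 = 35.55 km.
Total thickness = T + h + r = 41 km + 4.32 km + 35.55 km = 80.9 km.

80.9 km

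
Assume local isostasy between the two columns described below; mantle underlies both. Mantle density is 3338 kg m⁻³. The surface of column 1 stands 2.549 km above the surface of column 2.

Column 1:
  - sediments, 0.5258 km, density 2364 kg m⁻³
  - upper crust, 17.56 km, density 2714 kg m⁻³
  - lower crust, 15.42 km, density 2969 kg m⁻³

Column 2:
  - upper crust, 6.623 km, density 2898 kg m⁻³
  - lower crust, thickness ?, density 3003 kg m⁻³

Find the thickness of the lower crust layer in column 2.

Take the compensation level at the base of the deeper column (depth z_c below the surface of column 1) and equate Σ ρ_i t_i down to z_c; mantle fills any gap and the z_c terms cancel.
Column 1: 0.5258×2364 + 17.56×2714 + 15.42×2969 + (z_c − 33.5058)×3338
Column 2: 2.549×0 + 6.623×2898 + x×3003 + (z_c − 2.549 − 6.623 − x)×3338
The z_c×3338 term appears on both sides and cancels. Collect the known terms of each column as K = Σ(ρt)_known − 3338 × (depth of known layers): K_1 = 94682.8112 − 3338×33.5058 = −17159.5492; K_2 = 19193.454 − 3338×(2.549 + 6.623) = −11422.682.
Balance: K_1 = K_2 − x×(3338 − 3003), so x = (K_2 − K_1)/(3338 − 3003) = 5736.87/335 = 17.1 km.

17.1 km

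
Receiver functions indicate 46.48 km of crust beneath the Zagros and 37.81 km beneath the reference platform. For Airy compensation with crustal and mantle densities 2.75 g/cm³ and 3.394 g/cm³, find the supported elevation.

1.65 km

Excess crust Δ = 46.48 km − 37.81 km = 8.67 km, split between elevation h and root r with h + r = Δ.
Airy balance ρ_c h = (ρ_m − ρ_c) r gives r = h ρ_c/(ρ_m − ρ_c), so h (1 + ρ_c/(ρ_m − ρ_c)) = Δ, i.e. h = Δ (ρ_m − ρ_c)/ρ_m.
h = 8.67 km × 0.644/3.394 = 1.65 km.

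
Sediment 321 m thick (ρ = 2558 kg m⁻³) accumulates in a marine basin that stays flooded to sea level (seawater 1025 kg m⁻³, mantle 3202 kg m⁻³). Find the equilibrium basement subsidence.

226 m

Submarine loading: the sediment displaces seawater, and the subsidence is in turn flooded, so s (ρ_m − ρ_w) = t (ρ_sed − ρ_w).
s = 321 m × (2558 − 1025) / (3202 − 1025) = 226 m.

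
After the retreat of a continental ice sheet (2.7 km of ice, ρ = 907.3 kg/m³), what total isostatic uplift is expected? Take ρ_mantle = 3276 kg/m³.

0.748 km

Removing the load lets mantle flow back in; uplift u satisfies ρ_ice t = ρ_m u.
u = t ρ_ice/ρ_m = 2.7 km × 907.3/3276 = 0.748 km.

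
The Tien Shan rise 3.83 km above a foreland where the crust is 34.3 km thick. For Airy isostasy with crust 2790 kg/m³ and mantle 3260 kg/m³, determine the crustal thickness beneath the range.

Root depth r = h ρ_c / (ρ_m − ρ_c) = 3.83 km × 2790 / 470 = 22.74 km.
Total thickness = T + h + r = 34.3 km + 3.83 km + 22.74 km = 60.9 km.

60.9 km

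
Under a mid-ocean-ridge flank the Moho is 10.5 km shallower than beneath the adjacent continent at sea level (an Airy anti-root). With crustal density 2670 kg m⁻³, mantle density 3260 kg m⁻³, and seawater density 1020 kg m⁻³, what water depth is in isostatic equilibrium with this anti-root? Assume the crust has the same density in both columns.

3.75 km

Replacing a thickness d of crust by seawater at the top must be balanced by replacing crust with mantle at the base: d (ρ_c − ρ_w) = a (ρ_m − ρ_c).
d = a (ρ_m − ρ_c)/(ρ_c − ρ_w) = 10.5 km × 590/1650 = 3.75 km.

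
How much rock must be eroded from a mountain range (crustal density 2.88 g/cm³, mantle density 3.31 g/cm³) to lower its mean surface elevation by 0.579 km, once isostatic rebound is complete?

Net drop Δ = e − u = e − e ρ_c/ρ_m = e (ρ_m − ρ_c)/ρ_m.
e = Δ ρ_m/(ρ_m − ρ_c) = 0.579 km × 3.31/0.43 = 4.46 km.

4.46 km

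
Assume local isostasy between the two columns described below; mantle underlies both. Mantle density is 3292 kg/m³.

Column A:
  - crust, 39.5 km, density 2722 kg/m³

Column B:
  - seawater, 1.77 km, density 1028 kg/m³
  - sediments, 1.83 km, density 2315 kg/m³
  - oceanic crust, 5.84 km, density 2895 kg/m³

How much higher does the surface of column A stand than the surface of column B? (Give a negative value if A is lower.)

For any compensation level in the mantle, the mantle terms cancel and isostasy reduces to e = (Σt_A − Σt_B) − (Σ(ρt)_A − Σ(ρt)_B) / ρ_m.
Σt_A = 39.5 km; Σt_B = 9.44 km; Σ(ρt)_A = 107519; Σ(ρt)_B = 22962.81 (in km·kg/m³).
e = (39.5 − 9.44) − (107519 − 22962.81) / 3292 = 4.37 km.

4.37 km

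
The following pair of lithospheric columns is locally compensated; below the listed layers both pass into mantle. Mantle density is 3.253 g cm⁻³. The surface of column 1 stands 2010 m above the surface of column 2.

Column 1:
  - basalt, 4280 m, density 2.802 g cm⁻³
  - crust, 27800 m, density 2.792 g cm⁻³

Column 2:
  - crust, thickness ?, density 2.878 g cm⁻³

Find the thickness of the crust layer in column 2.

Take the compensation level at the base of the deeper column (depth z_c below the surface of column 1) and equate Σ ρ_i t_i down to z_c; mantle fills any gap and the z_c terms cancel.
Column 1: 4280×2.802 + 27800×2.792 + (z_c − 32080)×3.253
Column 2: 2010×0 + x×2.878 + (z_c − 2010 − 0 − x)×3.253
The z_c×3.253 term appears on both sides and cancels. Collect the known terms of each column as K = Σ(ρt)_known − 3.253 × (depth of known layers): K_1 = 89610.16 − 3.253×32080 = −14746.08; K_2 = 0 − 3.253×(2010 + 0) = −6538.53.
Balance: K_1 = K_2 − x×(3.253 − 2.878), so x = (K_2 − K_1)/(3.253 − 2.878) = 8207.55/0.375 = 21900 m.

21900 m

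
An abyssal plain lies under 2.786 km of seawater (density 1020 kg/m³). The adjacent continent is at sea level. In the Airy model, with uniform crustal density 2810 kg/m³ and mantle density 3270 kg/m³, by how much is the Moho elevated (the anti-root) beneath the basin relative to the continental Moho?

10.8 km

In Airy isostatic equilibrium: replacing crust with seawater at the top is compensated by replacing crust with mantle at the base: d (ρ_c − ρ_w) = a (ρ_m − ρ_c).
a = d (ρ_c − ρ_w)/(ρ_m − ρ_c) = 2.786 km × 1790/460 = 10.8 km.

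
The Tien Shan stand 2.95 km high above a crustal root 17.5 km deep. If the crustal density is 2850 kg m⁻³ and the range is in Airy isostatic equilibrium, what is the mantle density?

3330 kg m⁻³

Airy balance: ρ_c h = (ρ_m − ρ_c) r → ρ_m = ρ_c (1 + h/r).
ρ_m = 2850 × (1 + 2.95 km/17.5 km) = 3330 kg m⁻³.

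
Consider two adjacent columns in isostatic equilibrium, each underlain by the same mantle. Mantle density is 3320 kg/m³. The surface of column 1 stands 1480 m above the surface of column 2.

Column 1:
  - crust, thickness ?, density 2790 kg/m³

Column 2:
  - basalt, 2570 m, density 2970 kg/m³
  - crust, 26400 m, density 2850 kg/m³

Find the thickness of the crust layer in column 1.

Take the compensation level at the base of the deeper column (depth z_c below the surface of column 1) and equate Σ ρ_i t_i down to z_c; mantle fills any gap and the z_c terms cancel.
Column 1: x×2790 + (z_c − 0 − x)×3320
Column 2: 1480×0 + 2570×2970 + 26400×2850 + (z_c − 1480 − 28970)×3320
The z_c×3320 term appears on both sides and cancels. Collect the known terms of each column as K = Σ(ρt)_known − 3320 × (depth of known layers): K_1 = 0 − 3320×0 = 0; K_2 = 82872900 − 3320×(1480 + 28970) = −18221100.
Balance: K_1 − x×(3320 − 2790) = K_2, so x = (K_1 − K_2)/(3320 − 2790) = 18221100/530 = 34400 m.

34400 m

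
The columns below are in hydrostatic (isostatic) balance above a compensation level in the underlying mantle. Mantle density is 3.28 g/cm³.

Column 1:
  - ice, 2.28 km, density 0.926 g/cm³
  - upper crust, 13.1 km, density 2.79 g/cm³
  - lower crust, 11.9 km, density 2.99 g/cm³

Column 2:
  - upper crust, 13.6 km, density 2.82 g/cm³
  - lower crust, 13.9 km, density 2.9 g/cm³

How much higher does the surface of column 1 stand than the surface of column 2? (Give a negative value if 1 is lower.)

For any compensation level in the mantle, the mantle terms cancel and isostasy reduces to e = (Σt_1 − Σt_2) − (Σ(ρt)_1 − Σ(ρt)_2) / ρ_m.
Σt_1 = 27.28 km; Σt_2 = 27.5 km; Σ(ρt)_1 = 74.24128; Σ(ρt)_2 = 78.662 (in km·g/cm³).
e = (27.28 − 27.5) − (74.24128 − 78.662) / 3.28 = 1.13 km.

1.13 km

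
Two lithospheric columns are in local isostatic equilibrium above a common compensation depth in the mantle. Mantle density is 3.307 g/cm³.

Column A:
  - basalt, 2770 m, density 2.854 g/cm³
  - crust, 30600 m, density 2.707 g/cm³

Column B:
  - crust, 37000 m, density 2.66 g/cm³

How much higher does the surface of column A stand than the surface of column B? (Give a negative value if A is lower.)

−1310 m

For any compensation level in the mantle, the mantle terms cancel and isostasy reduces to e = (Σt_A − Σt_B) − (Σ(ρt)_A − Σ(ρt)_B) / ρ_m.
Σt_A = 33370 m; Σt_B = 37000 m; Σ(ρt)_A = 90739.78; Σ(ρt)_B = 98420 (in m·g/cm³).
e = (33370 − 37000) − (90739.78 − 98420) / 3.307 = −1310 m.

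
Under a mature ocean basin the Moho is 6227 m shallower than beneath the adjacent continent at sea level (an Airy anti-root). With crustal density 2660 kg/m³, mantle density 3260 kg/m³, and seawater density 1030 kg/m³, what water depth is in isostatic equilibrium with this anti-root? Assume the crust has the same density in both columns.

Replacing a thickness d of crust by seawater at the top must be balanced by replacing crust with mantle at the base: d (ρ_c − ρ_w) = a (ρ_m − ρ_c).
d = a (ρ_m − ρ_c)/(ρ_c − ρ_w) = 6227 m × 600/1630 = 2290 m.

2290 m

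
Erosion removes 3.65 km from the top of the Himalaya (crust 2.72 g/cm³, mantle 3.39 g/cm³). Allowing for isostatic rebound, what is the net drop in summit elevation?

0.721 km

Rebound u = e ρ_c/ρ_m = 3.65 km × 2.72/3.39 = 2.929 km.
Net surface drop = e − u = 3.65 km − 2.929 km = e (ρ_m − ρ_c)/ρ_m = 0.721 km.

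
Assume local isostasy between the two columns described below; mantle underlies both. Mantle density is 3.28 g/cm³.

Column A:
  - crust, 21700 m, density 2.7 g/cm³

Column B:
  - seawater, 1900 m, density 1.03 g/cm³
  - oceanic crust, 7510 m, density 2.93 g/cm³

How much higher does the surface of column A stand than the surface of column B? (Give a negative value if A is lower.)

For any compensation level in the mantle, the mantle terms cancel and isostasy reduces to e = (Σt_A − Σt_B) − (Σ(ρt)_A − Σ(ρt)_B) / ρ_m.
Σt_A = 21700 m; Σt_B = 9410 m; Σ(ρt)_A = 58590; Σ(ρt)_B = 23961.3 (in m·g/cm³).
e = (21700 − 9410) − (58590 − 23961.3) / 3.28 = 1730 m.

1730 m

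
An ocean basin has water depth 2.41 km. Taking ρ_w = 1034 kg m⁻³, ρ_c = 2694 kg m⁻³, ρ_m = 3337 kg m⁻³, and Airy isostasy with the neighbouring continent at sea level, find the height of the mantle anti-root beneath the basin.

Isostatic balance requires: replacing crust with seawater at the top is compensated by replacing crust with mantle at the base: d (ρ_c − ρ_w) = a (ρ_m − ρ_c).
a = d (ρ_c − ρ_w)/(ρ_m − ρ_c) = 2.41 km × 1660/643 = 6.22 km.

6.22 km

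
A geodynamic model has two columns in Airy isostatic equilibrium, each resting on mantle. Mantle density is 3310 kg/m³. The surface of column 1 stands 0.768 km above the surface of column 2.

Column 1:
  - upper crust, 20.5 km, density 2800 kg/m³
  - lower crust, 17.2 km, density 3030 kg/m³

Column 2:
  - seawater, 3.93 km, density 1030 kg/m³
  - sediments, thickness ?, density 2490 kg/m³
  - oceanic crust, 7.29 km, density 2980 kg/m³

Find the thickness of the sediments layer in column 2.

1.66 km

Take the compensation level at the base of the deeper column (depth z_c below the surface of column 1) and equate Σ ρ_i t_i down to z_c; mantle fills any gap and the z_c terms cancel.
Column 1: 20.5×2800 + 17.2×3030 + (z_c − 37.7)×3310
Column 2: 0.768×0 + 3.93×1030 + x×2490 + 7.29×2980 + (z_c − 0.768 − 11.22 − x)×3310
The z_c×3310 term appears on both sides and cancels. Collect the known terms of each column as K = Σ(ρt)_known − 3310 × (depth of known layers): K_1 = 109516 − 3310×37.7 = −15271; K_2 = 25772.1 − 3310×(0.768 + 11.22) = −13908.18.
Balance: K_1 = K_2 − x×(3310 − 2490), so x = (K_2 − K_1)/(3310 − 2490) = 1362.82/820 = 1.66 km.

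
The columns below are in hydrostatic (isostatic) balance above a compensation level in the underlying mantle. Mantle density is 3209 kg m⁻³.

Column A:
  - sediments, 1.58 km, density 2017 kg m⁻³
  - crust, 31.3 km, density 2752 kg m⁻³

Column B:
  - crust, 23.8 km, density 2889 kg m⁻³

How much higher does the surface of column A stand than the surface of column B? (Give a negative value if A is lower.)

2.67 km

For any compensation level in the mantle, the mantle terms cancel and isostasy reduces to e = (Σt_A − Σt_B) − (Σ(ρt)_A − Σ(ρt)_B) / ρ_m.
Σt_A = 32.88 km; Σt_B = 23.8 km; Σ(ρt)_A = 89324.46; Σ(ρt)_B = 68758.2 (in km·kg m⁻³).
e = (32.88 − 23.8) − (89324.46 − 68758.2) / 3209 = 2.67 km.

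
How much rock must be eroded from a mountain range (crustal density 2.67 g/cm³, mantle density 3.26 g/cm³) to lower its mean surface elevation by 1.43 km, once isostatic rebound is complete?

7.9 km

Net drop Δ = e − u = e − e ρ_c/ρ_m = e (ρ_m − ρ_c)/ρ_m.
e = Δ ρ_m/(ρ_m − ρ_c) = 1.43 km × 3.26/0.59 = 7.9 km.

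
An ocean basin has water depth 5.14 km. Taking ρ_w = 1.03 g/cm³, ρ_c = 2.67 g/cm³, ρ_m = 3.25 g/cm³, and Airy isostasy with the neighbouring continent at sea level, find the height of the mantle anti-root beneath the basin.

14.5 km

For local isostatic compensation: replacing crust with seawater at the top is compensated by replacing crust with mantle at the base: d (ρ_c − ρ_w) = a (ρ_m − ρ_c).
a = d (ρ_c − ρ_w)/(ρ_m − ρ_c) = 5.14 km × 1.64/0.58 = 14.5 km.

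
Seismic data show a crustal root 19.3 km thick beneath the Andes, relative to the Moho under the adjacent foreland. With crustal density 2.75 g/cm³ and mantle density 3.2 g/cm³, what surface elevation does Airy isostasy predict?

Isostatic balance requires: ρ_c h = (ρ_m − ρ_c) r.
h = r (ρ_m − ρ_c) / ρ_c = 19.3 km × (3.2 − 2.75) / 2.75 = 3.16 km.

3.16 km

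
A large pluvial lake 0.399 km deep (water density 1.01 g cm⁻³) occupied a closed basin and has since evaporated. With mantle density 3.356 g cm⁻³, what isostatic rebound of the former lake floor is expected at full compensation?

u = d ρ_w/ρ_m = 0.399 km × 1.01/3.356 = 0.12 km.

0.12 km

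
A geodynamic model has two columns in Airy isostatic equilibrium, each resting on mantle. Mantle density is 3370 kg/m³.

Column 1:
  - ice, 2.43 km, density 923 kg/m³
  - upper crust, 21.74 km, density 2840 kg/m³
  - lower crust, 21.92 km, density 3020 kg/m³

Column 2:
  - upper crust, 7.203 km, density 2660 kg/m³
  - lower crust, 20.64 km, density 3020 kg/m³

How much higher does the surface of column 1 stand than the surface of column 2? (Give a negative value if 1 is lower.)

3.8 km

For any compensation level in the mantle, the mantle terms cancel and isostasy reduces to e = (Σt_1 − Σt_2) − (Σ(ρt)_1 − Σ(ρt)_2) / ρ_m.
Σt_1 = 46.09 km; Σt_2 = 27.843 km; Σ(ρt)_1 = 130182.89; Σ(ρt)_2 = 81492.78 (in km·kg/m³).
e = (46.09 − 27.843) − (130182.89 − 81492.78) / 3370 = 3.8 km.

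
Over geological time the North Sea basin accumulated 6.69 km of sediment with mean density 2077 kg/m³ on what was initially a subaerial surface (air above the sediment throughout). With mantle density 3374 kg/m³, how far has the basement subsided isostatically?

4.12 km

Subaerial load: s = t ρ_sed / ρ_m = 6.69 km × 2077/3374 = 4.12 km.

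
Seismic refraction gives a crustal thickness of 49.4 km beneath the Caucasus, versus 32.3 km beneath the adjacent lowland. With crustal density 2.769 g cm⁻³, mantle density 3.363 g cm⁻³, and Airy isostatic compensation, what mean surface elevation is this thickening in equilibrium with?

3.02 km

Excess crust Δ = 49.4 km − 32.3 km = 17.1 km, split between elevation h and root r with h + r = Δ.
Airy balance ρ_c h = (ρ_m − ρ_c) r gives r = h ρ_c/(ρ_m − ρ_c), so h (1 + ρ_c/(ρ_m − ρ_c)) = Δ, i.e. h = Δ (ρ_m − ρ_c)/ρ_m.
h = 17.1 km × 0.594/3.363 = 3.02 km.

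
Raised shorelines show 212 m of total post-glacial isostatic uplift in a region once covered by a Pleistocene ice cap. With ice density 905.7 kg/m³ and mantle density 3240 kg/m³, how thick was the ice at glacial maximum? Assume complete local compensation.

u = t ρ_ice/ρ_m → t = u ρ_m/ρ_ice = 212 m × 3240/905.7 = 758 m.

758 m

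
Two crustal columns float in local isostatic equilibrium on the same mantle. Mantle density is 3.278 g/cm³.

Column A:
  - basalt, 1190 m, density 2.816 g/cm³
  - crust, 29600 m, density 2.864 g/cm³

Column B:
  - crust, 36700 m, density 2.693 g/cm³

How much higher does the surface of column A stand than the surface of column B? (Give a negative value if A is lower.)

−2640 m

For any compensation level in the mantle, the mantle terms cancel and isostasy reduces to e = (Σt_A − Σt_B) − (Σ(ρt)_A − Σ(ρt)_B) / ρ_m.
Σt_A = 30790 m; Σt_B = 36700 m; Σ(ρt)_A = 88125.44; Σ(ρt)_B = 98833.1 (in m·g/cm³).
e = (30790 − 36700) − (88125.44 − 98833.1) / 3.278 = −2640 m.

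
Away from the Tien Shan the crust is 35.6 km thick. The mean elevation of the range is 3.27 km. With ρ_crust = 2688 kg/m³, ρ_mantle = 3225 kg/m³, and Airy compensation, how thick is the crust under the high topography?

55.2 km

Root depth r = h ρ_c / (ρ_m − ρ_c) = 3.27 km × 2688 / 537 = 16.37 km.
Total thickness = T + h + r = 35.6 km + 3.27 km + 16.37 km = 55.2 km.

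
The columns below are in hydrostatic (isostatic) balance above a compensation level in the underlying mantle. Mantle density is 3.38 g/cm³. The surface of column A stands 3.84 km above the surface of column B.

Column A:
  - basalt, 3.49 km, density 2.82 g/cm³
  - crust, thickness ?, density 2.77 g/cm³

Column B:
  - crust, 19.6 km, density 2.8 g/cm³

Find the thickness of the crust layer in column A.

Take the compensation level at the base of the deeper column (depth z_c below the surface of column A) and equate Σ ρ_i t_i down to z_c; mantle fills any gap and the z_c terms cancel.
Column A: 3.49×2.82 + x×2.77 + (z_c − 3.49 − x)×3.38
Column B: 3.84×0 + 19.6×2.8 + (z_c − 3.84 − 19.6)×3.38
The z_c×3.38 term appears on both sides and cancels. Collect the known terms of each column as K = Σ(ρt)_known − 3.38 × (depth of known layers): K_A = 9.8418 − 3.38×3.49 = −1.9544; K_B = 54.88 − 3.38×(3.84 + 19.6) = −24.3472.
Balance: K_A − x×(3.38 − 2.77) = K_B, so x = (K_A − K_B)/(3.38 − 2.77) = 22.3928/0.61 = 36.7 km.

36.7 km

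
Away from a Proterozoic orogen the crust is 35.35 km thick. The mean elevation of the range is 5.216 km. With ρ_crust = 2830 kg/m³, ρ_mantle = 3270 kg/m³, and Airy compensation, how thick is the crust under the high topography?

Root depth r = h ρ_c / (ρ_m − ρ_c) = 5.216 km × 2830 / 440 = 33.55 km.
Total thickness = T + h + r = 35.35 km + 5.216 km + 33.55 km = 74.1 km.

74.1 km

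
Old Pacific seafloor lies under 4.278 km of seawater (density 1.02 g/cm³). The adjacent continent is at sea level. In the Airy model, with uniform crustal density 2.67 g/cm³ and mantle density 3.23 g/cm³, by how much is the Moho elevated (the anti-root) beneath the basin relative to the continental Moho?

12.6 km

Equating mass per unit area of the two columns: replacing crust with seawater at the top is compensated by replacing crust with mantle at the base: d (ρ_c − ρ_w) = a (ρ_m − ρ_c).
a = d (ρ_c − ρ_w)/(ρ_m − ρ_c) = 4.278 km × 1.65/0.56 = 12.6 km.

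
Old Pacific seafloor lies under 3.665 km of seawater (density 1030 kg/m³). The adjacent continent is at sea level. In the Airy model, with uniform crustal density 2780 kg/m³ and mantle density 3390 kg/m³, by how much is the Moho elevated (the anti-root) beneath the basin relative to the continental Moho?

10.5 km

By Archimedes' principle applied to the lithosphere: replacing crust with seawater at the top is compensated by replacing crust with mantle at the base: d (ρ_c − ρ_w) = a (ρ_m − ρ_c).
a = d (ρ_c − ρ_w)/(ρ_m − ρ_c) = 3.665 km × 1750/610 = 10.5 km.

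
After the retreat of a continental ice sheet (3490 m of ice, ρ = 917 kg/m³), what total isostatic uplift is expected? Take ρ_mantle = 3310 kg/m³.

967 m

Removing the load lets mantle flow back in; uplift u satisfies ρ_ice t = ρ_m u.
u = t ρ_ice/ρ_m = 3490 m × 917/3310 = 967 m.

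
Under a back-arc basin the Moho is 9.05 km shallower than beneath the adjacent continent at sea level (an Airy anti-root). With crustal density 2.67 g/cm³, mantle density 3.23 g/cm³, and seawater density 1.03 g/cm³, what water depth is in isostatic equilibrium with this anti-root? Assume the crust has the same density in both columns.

Replacing a thickness d of crust by seawater at the top must be balanced by replacing crust with mantle at the base: d (ρ_c − ρ_w) = a (ρ_m − ρ_c).
d = a (ρ_m − ρ_c)/(ρ_c − ρ_w) = 9.05 km × 0.56/1.64 = 3.09 km.

3.09 km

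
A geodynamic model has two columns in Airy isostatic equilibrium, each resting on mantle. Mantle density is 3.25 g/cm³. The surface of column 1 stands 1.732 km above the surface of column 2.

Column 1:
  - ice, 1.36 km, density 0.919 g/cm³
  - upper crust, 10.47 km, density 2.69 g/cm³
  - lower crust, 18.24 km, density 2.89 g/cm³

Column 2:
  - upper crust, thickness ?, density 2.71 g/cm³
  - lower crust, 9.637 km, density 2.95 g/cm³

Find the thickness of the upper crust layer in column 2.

Take the compensation level at the base of the deeper column (depth z_c below the surface of column 1) and equate Σ ρ_i t_i down to z_c; mantle fills any gap and the z_c terms cancel.
Column 1: 1.36×0.919 + 10.47×2.69 + 18.24×2.89 + (z_c − 30.07)×3.25
Column 2: 1.732×0 + x×2.71 + 9.637×2.95 + (z_c − 1.732 − 9.637 − x)×3.25
The z_c×3.25 term appears on both sides and cancels. Collect the known terms of each column as K = Σ(ρt)_known − 3.25 × (depth of known layers): K_1 = 82.12774 − 3.25×30.07 = −15.59976; K_2 = 28.42915 − 3.25×(1.732 + 9.637) = −8.5201.
Balance: K_1 = K_2 − x×(3.25 − 2.71), so x = (K_2 − K_1)/(3.25 − 2.71) = 7.07966/0.54 = 13.1 km.

13.1 km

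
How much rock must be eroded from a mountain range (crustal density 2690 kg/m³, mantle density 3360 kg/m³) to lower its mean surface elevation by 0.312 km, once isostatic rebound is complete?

1.56 km

Net drop Δ = e − u = e − e ρ_c/ρ_m = e (ρ_m − ρ_c)/ρ_m.
e = Δ ρ_m/(ρ_m − ρ_c) = 0.312 km × 3360/670 = 1.56 km.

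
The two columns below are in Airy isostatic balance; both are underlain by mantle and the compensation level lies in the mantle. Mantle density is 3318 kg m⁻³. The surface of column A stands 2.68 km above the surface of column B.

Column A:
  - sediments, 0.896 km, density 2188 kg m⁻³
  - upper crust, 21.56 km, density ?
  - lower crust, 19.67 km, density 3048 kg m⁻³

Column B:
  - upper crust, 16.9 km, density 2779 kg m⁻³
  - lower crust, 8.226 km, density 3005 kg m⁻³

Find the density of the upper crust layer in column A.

2660 kg m⁻³

Take the compensation level at the base of the deeper column (depth z_c below the surface of column A) and equate Σ ρ_i t_i down to z_c; mantle fills any gap and the z_c terms cancel.
Column A: 0.896×2188 + 21.56×ρ + 19.67×3048 + (z_c − 42.126)×3318
Column B: 2.68×0 + 16.9×2779 + 8.226×3005 + (z_c − 2.68 − 25.126)×3318
The z_c×3318 term appears on both sides and cancels. Collect the known terms of each column as K = Σ(ρt)_known − 3318 × (depth of known layers): K_A = 61914.608 − 3318×42.126 = −77859.46; K_B = 71684.23 − 3318×(2.68 + 25.126) = −20576.078.
Balance: K_A + 21.56×ρ = K_B, so ρ = (K_B − K_A)/21.56 = 57283.4/21.56 = 2660 kg m⁻³.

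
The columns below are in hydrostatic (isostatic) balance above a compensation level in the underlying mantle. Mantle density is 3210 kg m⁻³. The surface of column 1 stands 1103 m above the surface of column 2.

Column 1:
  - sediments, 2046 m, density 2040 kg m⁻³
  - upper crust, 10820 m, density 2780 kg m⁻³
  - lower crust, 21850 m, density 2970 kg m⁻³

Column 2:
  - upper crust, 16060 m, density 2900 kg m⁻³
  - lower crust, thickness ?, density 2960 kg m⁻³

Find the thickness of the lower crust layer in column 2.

Take the compensation level at the base of the deeper column (depth z_c below the surface of column 1) and equate Σ ρ_i t_i down to z_c; mantle fills any gap and the z_c terms cancel.
Column 1: 2046×2040 + 10820×2780 + 21850×2970 + (z_c − 34716)×3210
Column 2: 1103×0 + 16060×2900 + x×2960 + (z_c − 1103 − 16060 − x)×3210
The z_c×3210 term appears on both sides and cancels. Collect the known terms of each column as K = Σ(ρt)_known − 3210 × (depth of known layers): K_1 = 99147940 − 3210×34716 = −12290420; K_2 = 46574000 − 3210×(1103 + 16060) = −8519230.
Balance: K_1 = K_2 − x×(3210 − 2960), so x = (K_2 − K_1)/(3210 − 2960) = 3771190/250 = 15100 m.

15100 m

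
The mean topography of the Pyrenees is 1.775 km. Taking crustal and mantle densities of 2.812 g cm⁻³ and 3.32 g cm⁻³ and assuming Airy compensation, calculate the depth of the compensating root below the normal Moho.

9.83 km

By Archimedes' principle applied to the lithosphere: the weight of the topography is balanced by the buoyancy of the root, ρ_c h = (ρ_m − ρ_c) r.
r = h · ρ_c / (ρ_m − ρ_c) = 1.775 km × 2.812 / (3.32 − 2.812) = 9.83 km.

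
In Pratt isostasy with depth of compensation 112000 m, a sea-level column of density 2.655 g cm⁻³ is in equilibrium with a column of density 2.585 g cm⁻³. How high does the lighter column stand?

ρ_ref D = ρ (D + h) → h = D (ρ_ref − ρ)/ρ.
h = 112000 m × (2.655 − 2.585)/2.585 = 3030 m.

3030 m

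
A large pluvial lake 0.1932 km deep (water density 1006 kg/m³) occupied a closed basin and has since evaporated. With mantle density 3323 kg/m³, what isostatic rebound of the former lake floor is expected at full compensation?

u = d ρ_w/ρ_m = 0.1932 km × 1006/3323 = 0.0585 km.

0.0585 km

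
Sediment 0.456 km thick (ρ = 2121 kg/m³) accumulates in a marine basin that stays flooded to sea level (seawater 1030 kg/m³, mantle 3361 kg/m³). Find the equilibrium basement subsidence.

0.213 km

Submarine loading: the sediment displaces seawater, and the subsidence is in turn flooded, so s (ρ_m − ρ_w) = t (ρ_sed − ρ_w).
s = 0.456 km × (2121 − 1030) / (3361 − 1030) = 0.213 km.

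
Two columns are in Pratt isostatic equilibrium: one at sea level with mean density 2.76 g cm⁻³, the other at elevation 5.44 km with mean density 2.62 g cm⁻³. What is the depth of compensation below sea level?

ρ_ref D = ρ (D + h) → D (ρ_ref − ρ) = ρ h.
D = ρ h/(ρ_ref − ρ) = 2.62 × 5.44 km/(2.76 − 2.62) = 102 km.

102 km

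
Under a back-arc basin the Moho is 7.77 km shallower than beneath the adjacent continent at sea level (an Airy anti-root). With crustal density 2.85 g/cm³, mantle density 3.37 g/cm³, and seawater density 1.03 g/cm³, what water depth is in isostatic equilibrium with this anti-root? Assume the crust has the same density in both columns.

2.22 km

Replacing a thickness d of crust by seawater at the top must be balanced by replacing crust with mantle at the base: d (ρ_c − ρ_w) = a (ρ_m − ρ_c).
d = a (ρ_m − ρ_c)/(ρ_c − ρ_w) = 7.77 km × 0.52/1.82 = 2.22 km.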